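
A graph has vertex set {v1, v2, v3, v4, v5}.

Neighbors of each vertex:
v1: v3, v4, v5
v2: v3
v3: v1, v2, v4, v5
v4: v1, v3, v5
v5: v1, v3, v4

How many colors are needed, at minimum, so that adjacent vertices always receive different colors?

4

v1, v3, v4, v5 form a clique, so at least 4 colors are needed.
4 colors suffice: v1=3, v2=2, v3=1, v4=4, v5=2. Each edge has distinct colors on its endpoints.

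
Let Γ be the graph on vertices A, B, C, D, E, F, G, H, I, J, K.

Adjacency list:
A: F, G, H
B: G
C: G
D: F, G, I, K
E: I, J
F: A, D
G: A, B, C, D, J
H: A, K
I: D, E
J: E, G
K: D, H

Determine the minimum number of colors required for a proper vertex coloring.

3

The cycle E-I-D-G-J-E has odd length 5, so it cannot be 2-colored; at least 3 colors are needed.
A valid assignment using 3 colors: A=2, B=2, C=2, D=2, E=1, F=1, G=1, H=1, I=3, J=2, K=3. Each edge has distinct colors on its endpoints.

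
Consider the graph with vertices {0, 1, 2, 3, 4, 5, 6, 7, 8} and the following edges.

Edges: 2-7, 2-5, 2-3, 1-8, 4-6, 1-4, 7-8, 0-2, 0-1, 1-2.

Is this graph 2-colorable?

No

0, 1, 2 form a triangle, so at least 3 colors are needed.
So 2 colors are not enough.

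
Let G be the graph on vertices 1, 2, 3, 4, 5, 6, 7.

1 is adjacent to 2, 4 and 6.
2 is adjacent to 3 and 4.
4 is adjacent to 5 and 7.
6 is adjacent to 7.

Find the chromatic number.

1, 2, 4 are pairwise adjacent, so at least 3 colors are needed.
One proper 3-coloring: 1=c, 2=b, 3=a, 4=a, 5=b, 6=a, 7=b. Every edge joins two different colors.

3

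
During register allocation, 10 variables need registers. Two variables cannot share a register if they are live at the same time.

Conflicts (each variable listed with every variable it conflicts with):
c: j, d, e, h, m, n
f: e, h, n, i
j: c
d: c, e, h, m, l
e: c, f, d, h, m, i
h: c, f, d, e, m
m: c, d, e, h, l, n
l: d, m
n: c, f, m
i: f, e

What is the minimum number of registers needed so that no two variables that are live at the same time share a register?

5

c, d, e, h, m are mutually in conflict, so at least 5 registers are needed.
5 registers suffice: c=3, f=1, j=1, d=4, e=2, h=5, m=1, l=2, n=2, i=3. No two conflicting variables share a register.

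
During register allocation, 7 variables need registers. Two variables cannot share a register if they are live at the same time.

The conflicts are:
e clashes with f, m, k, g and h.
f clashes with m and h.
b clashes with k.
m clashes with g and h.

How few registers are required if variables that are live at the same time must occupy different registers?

e, f, m, h pairwise conflict, so at least 4 registers are needed.
4 registers suffice: register 1 → {e, b}; register 2 → {m, k}; register 3 → {g, h}; register 4 → {f}. Every pair that conflicts lands in different registers.

4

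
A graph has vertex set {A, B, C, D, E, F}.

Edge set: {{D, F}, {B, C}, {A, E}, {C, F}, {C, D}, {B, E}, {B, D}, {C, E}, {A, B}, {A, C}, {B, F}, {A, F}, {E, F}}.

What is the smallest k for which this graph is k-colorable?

A, B, C, E, F form a clique, so at least 5 colors are needed.
5 colors suffice: color red → {F}; color blue → {B}; color green → {C}; color yellow → {D, E}; color purple → {A}. Each edge has distinct colors on its endpoints.

5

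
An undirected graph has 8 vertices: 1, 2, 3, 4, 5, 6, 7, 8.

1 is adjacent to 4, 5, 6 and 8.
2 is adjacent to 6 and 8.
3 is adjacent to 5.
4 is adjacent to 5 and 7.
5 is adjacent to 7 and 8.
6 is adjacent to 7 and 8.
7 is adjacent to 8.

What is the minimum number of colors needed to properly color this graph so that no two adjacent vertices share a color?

3

1, 5, 8 form a triangle, so at least 3 colors are needed.
3 colors suffice: color a → {5, 6}; color b → {3, 4, 8}; color c → {1, 2, 7}. Each edge has distinct colors on its endpoints.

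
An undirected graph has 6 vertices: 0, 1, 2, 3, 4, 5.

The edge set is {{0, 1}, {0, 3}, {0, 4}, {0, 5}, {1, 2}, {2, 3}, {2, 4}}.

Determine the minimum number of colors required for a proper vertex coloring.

0 and 5 are adjacent, so at least 2 colors are needed.
One proper 2-coloring: 0=red, 1=blue, 2=red, 3=blue, 4=blue, 5=blue. Each edge has distinct colors on its endpoints.

2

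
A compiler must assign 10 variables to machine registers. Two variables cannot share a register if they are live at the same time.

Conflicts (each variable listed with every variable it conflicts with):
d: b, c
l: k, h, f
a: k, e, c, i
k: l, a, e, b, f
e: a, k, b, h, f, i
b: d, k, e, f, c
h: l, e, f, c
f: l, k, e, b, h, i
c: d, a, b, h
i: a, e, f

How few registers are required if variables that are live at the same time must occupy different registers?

k, e, b, f are mutually in conflict, so at least 4 registers are needed.
4 registers suffice: register 1 → {l, e, c}; register 2 → {d, a, f}; register 3 → {k, h, i}; register 4 → {b}. Each listed conflict is separated.

4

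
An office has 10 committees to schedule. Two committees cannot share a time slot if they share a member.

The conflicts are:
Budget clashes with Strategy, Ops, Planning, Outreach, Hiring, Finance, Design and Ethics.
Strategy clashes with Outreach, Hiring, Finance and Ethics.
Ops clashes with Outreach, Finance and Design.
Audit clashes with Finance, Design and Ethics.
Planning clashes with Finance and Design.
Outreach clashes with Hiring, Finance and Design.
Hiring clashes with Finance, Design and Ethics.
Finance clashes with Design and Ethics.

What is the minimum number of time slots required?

Budget, Strategy, Hiring, Finance, Ethics pairwise conflict, so at least 5 time slots are needed.
5 time slots suffice: Budget=2, Strategy=3, Ops=5, Audit=2, Planning=4, Outreach=4, Hiring=5, Finance=1, Design=3, Ethics=4. No two conflicting committees share a time slot.

5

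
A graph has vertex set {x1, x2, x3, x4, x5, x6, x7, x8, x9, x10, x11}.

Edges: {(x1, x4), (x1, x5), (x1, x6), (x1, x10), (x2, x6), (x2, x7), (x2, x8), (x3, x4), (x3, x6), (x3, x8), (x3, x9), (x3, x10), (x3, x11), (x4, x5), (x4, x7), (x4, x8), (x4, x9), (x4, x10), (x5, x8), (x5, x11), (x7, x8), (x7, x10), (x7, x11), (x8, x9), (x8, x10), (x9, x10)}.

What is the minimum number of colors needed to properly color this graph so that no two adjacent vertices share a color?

x3, x4, x8, x9, x10 form a clique, so at least 5 colors are needed.
One proper 5-coloring: x1=R, x2=Y, x3=G, x4=B, x5=G, x6=B, x7=G, x8=R, x9=P, x10=Y, x11=R. Every edge joins two different colors.

5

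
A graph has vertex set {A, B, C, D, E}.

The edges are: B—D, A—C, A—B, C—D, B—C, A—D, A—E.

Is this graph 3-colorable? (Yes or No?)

No

A, B, C, D are pairwise adjacent (a clique of size 4), so at least 4 colors are needed.
So 3 colors are not enough.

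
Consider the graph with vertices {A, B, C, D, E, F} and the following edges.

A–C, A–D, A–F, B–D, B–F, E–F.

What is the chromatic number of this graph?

A and C are adjacent, so at least 2 colors are needed.
One proper 2-coloring: A=1, B=1, C=2, D=2, E=1, F=2. Every edge joins two different colors.

2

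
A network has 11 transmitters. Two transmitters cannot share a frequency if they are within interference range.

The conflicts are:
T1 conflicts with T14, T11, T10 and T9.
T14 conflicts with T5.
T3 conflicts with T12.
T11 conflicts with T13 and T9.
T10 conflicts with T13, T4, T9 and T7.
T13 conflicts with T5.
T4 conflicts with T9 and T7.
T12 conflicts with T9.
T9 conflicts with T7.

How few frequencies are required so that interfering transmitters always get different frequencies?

4

T10, T4, T9, T7 all conflict with each other, so at least 4 frequencies are needed.
A valid assignment using 4 frequencies: T1=3, T14=1, T3=1, T11=2, T10=2, T13=1, T4=3, T12=2, T9=1, T5=2, T7=4. Each listed conflict is separated.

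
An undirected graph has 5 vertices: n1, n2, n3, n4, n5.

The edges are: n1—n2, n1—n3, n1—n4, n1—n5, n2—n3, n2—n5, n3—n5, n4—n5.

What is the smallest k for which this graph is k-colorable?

n1, n2, n3, n5 are mutually adjacent (a clique of size 4), so at least 4 colors are needed.
4 colors suffice: color 1 → {n5}; color 2 → {n1}; color 3 → {n3, n4}; color 4 → {n2}. Each edge has distinct colors on its endpoints.

4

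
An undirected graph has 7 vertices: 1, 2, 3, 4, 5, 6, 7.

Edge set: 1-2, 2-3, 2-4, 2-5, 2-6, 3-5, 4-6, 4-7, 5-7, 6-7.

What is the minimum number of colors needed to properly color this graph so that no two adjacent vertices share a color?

3

4, 6, 7 form a triangle, so at least 3 colors are needed.
A valid assignment using 3 colors: 1=blue, 2=red, 3=green, 4=green, 5=blue, 6=blue, 7=red. Each edge has distinct colors on its endpoints.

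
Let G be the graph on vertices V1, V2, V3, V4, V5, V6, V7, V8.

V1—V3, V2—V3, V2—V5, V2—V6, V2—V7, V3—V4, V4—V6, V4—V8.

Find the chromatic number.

2

V1 and V3 are adjacent, so at least 2 colors are needed.
2 colors suffice: color 1 → {V1, V2, V4}; color 2 → {V3, V5, V6, V7, V8}. Every edge joins two different colors.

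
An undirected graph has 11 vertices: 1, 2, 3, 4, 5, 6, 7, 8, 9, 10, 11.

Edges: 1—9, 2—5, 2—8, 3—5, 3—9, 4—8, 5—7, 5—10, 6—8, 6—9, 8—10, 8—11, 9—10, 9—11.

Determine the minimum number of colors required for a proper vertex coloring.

1 and 9 are adjacent, so at least 2 colors are needed.
One proper 2-coloring: 1=b, 2=b, 3=b, 4=b, 5=a, 6=b, 7=b, 8=a, 9=a, 10=b, 11=b. Every edge joins two different colors.

2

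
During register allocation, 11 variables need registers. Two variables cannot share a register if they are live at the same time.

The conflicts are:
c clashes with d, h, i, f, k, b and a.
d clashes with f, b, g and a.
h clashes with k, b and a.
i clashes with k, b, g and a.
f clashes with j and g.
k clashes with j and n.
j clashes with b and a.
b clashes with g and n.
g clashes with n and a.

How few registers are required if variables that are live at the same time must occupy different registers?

3

b, g, n all conflict with each other, so at least 3 registers are needed.
A valid assignment using 3 registers: c=2, d=3, h=3, i=3, f=1, k=1, j=2, b=1, g=2, n=3, a=1. No two conflicting variables share a register.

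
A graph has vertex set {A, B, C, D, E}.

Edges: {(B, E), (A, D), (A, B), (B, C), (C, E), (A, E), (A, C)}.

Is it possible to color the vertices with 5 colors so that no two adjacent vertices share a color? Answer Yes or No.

The chromatic number is 4. A, B, C, E are pairwise adjacent (a clique of size 4), so at least 4 colors are needed.
A valid assignment using 4 colors: A=red, B=yellow, C=blue, D=blue, E=green.
Since 5 ≥ 4, a proper 5-coloring certainly exists.

Yes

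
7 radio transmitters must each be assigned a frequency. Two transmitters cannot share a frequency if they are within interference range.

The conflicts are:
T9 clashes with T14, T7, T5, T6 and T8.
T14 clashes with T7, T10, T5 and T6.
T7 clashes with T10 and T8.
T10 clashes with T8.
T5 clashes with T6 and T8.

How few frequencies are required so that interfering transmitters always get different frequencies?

4

T9, T14, T5, T6 all conflict with each other, so at least 4 frequencies are needed.
4 frequencies suffice: frequency 1 → {T9, T10}; frequency 2 → {T14, T8}; frequency 3 → {T7, T5}; frequency 4 → {T6}. Every pair that conflicts lands in different frequencies.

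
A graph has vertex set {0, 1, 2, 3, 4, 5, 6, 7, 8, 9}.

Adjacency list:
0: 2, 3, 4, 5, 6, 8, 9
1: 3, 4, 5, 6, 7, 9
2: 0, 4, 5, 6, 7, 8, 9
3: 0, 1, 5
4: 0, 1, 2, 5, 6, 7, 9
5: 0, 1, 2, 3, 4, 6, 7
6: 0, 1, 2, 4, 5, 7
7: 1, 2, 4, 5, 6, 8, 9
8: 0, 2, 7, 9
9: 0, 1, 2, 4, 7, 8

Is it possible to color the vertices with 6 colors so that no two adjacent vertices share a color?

The chromatic number is 5. 2, 4, 5, 6, 7 are pairwise adjacent (a clique of size 5), so at least 5 colors are needed.
One proper 5-coloring: 0=green, 1=blue, 2=blue, 3=red, 4=red, 5=yellow, 6=purple, 7=green, 8=red, 9=yellow.
Since 6 ≥ 5, a proper 6-coloring certainly exists.

Yes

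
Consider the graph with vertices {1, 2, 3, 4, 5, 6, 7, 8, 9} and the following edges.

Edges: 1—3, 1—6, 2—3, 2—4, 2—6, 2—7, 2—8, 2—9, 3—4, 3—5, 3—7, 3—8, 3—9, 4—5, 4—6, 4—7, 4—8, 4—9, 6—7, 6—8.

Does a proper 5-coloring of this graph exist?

The chromatic number is 4. 2, 3, 4, 9 form a clique, so at least 4 colors are needed.
4 colors suffice: 1=blue, 2=green, 3=red, 4=blue, 5=green, 6=red, 7=yellow, 8=yellow, 9=yellow.
Since 5 ≥ 4, a proper 5-coloring certainly exists.

Yes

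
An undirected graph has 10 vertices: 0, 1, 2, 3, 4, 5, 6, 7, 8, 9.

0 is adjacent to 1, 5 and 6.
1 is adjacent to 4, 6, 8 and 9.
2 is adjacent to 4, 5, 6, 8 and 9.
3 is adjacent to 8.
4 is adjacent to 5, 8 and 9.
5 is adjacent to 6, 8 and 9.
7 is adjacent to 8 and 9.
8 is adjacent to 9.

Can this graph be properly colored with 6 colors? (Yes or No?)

Yes

The chromatic number is 5. 2, 4, 5, 8, 9 form a clique, so at least 5 colors are needed.
5 colors suffice: 0=green, 1=blue, 2=yellow, 3=blue, 4=purple, 5=blue, 6=red, 7=blue, 8=red, 9=green.
Since 6 ≥ 5, a proper 6-coloring certainly exists.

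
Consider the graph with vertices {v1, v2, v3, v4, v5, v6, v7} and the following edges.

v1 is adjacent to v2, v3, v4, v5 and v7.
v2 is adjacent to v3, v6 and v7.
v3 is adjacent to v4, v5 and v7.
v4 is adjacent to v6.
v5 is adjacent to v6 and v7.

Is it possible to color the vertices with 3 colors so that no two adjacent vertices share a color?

v1, v3, v5, v7 are mutually adjacent (a clique of size 4), so at least 4 colors are needed.
So 3 colors are not enough.

No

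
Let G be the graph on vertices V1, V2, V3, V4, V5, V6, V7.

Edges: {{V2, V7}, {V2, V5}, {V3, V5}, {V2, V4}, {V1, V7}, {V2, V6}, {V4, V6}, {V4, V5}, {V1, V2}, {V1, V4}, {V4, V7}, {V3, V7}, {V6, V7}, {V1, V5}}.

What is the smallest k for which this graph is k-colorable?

V1, V2, V4, V7 are pairwise adjacent (a clique of size 4), so at least 4 colors are needed.
4 colors suffice: V1=4, V2=3, V3=1, V4=1, V5=2, V6=4, V7=2. Each edge has distinct colors on its endpoints.

4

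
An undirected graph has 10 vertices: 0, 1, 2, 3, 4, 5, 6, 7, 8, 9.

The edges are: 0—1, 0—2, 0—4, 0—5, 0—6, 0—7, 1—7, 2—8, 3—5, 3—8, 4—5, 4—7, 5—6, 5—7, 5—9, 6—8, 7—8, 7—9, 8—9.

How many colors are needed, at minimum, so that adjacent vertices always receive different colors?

0, 4, 5, 7 are pairwise adjacent (a clique of size 4), so at least 4 colors are needed.
4 colors suffice: color a → {0, 8}; color b → {1, 2, 5}; color c → {3, 6, 7}; color d → {4, 9}. No two adjacent vertices share a color.

4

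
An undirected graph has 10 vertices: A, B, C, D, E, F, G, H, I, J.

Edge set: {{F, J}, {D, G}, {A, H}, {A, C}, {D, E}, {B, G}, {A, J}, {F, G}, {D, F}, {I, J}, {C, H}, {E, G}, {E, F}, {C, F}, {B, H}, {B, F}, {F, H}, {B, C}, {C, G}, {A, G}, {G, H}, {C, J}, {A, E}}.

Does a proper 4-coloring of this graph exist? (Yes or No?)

B, C, F, G, H are pairwise adjacent (a clique of size 5), so at least 5 colors are needed.
So 4 colors are not enough.

No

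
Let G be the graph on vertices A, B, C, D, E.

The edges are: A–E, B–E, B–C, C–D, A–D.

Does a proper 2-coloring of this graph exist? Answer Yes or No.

No

The cycle D-C-B-E-A-D has odd length 5, so it cannot be 2-colored; at least 3 colors are needed.
So 2 colors are not enough.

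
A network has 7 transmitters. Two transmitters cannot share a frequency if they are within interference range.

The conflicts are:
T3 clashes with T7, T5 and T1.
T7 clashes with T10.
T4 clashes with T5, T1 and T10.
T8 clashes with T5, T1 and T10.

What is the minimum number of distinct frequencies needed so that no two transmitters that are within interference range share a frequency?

The cycle T3-T1-T8-T10-T7-T3 has odd length 5, so it cannot be 2-colored; at least 3 frequencies are needed.
3 frequencies suffice: frequency 1 → {T3, T4, T8}; frequency 2 → {T5, T1, T10}; frequency 3 → {T7}. Every pair that conflicts lands in different frequencies.

3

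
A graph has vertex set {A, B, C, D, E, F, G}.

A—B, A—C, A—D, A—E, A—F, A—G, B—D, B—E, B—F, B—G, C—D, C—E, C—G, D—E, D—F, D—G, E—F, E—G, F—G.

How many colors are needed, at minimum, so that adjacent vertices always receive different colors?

A, B, D, E, F, G form a clique, so at least 6 colors are needed.
6 colors suffice: A=4, B=5, C=5, D=2, E=3, F=6, G=1. Each edge has distinct colors on its endpoints.

6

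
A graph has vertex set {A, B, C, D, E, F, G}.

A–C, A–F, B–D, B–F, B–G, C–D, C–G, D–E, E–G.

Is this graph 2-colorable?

No

The cycle G-B-F-A-C-G has odd length 5, so it cannot be 2-colored; at least 3 colors are needed.
So 2 colors are not enough.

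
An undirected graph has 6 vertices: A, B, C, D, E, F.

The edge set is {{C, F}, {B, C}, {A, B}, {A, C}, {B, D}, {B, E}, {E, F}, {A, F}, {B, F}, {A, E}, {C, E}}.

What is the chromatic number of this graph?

5

A, B, C, E, F are pairwise adjacent (a clique of size 5), so at least 5 colors are needed.
5 colors suffice: A=2, B=1, C=5, D=2, E=3, F=4. Every edge joins two different colors.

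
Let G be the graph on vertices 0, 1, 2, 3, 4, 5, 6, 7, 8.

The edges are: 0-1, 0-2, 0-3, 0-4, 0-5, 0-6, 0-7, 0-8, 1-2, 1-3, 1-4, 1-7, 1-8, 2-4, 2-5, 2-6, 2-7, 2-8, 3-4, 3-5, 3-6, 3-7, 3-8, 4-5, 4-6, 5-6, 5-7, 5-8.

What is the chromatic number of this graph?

0, 2, 4, 5, 6 form a clique, so at least 5 colors are needed.
One proper 5-coloring: 0=a, 1=b, 2=c, 3=c, 4=d, 5=b, 6=e, 7=d, 8=d. Each edge has distinct colors on its endpoints.

5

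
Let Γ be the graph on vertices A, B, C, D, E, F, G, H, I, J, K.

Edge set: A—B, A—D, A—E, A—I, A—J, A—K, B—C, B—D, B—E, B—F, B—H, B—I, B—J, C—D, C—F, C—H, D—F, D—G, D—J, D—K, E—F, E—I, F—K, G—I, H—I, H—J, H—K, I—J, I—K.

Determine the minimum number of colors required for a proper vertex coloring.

B, C, D, F form a clique, so at least 4 colors are needed.
4 colors suffice: color red → {B, G, K}; color blue → {D, I}; color green → {A, F, H}; color yellow → {C, E, J}. No two adjacent vertices share a color.

4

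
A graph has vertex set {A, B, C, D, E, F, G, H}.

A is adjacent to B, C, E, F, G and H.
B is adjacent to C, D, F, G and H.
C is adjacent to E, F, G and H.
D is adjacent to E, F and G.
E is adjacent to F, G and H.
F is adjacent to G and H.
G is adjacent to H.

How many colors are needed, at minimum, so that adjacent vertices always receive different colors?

6

A, C, E, F, G, H are pairwise adjacent (a clique of size 6), so at least 6 colors are needed.
One proper 6-coloring: A=4, B=3, C=5, D=4, E=3, F=2, G=1, H=6. No two adjacent vertices share a color.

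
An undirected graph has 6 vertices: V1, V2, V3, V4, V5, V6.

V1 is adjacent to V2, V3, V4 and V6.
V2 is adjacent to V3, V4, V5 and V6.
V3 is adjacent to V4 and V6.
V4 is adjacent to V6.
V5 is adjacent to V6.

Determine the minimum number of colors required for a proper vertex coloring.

5

V1, V2, V3, V4, V6 are mutually adjacent (a clique of size 5), so at least 5 colors are needed.
One proper 5-coloring: V1=5, V2=1, V3=3, V4=4, V5=3, V6=2. Each edge has distinct colors on its endpoints.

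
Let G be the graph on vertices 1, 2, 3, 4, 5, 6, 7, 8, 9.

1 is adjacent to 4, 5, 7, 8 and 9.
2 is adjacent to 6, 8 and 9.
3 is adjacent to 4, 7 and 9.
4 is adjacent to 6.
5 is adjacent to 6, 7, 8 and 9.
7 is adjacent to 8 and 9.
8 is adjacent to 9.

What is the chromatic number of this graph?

1, 5, 7, 8, 9 are mutually adjacent (a clique of size 5), so at least 5 colors are needed.
5 colors suffice: color red → {4, 9}; color blue → {2, 7}; color green → {3, 6, 8}; color yellow → {5}; color purple → {1}. Every edge joins two different colors.

5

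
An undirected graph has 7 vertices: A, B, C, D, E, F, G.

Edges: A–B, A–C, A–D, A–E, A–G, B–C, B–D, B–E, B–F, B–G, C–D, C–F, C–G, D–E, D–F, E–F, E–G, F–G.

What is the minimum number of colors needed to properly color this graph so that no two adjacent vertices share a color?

4

B, C, F, G form a clique, so at least 4 colors are needed.
4 colors suffice: color 1 → {B}; color 2 → {C, E}; color 3 → {D, G}; color 4 → {A, F}. Every edge joins two different colors.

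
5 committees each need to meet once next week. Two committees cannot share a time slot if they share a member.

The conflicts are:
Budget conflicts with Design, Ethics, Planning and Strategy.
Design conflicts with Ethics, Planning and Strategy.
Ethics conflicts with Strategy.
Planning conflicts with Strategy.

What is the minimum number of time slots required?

4

Budget, Design, Planning, Strategy all conflict with each other, so at least 4 time slots are needed.
4 time slots suffice: Budget=2, Design=1, Ethics=4, Planning=4, Strategy=3. Each listed conflict is separated.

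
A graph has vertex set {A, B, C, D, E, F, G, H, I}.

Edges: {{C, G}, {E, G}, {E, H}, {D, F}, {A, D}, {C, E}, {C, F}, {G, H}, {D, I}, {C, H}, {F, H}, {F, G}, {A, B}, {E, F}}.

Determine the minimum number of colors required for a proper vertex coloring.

C, E, F, G, H form a clique, so at least 5 colors are needed.
One proper 5-coloring: A=1, B=2, C=4, D=2, E=3, F=1, G=5, H=2, I=1. Each edge has distinct colors on its endpoints.

5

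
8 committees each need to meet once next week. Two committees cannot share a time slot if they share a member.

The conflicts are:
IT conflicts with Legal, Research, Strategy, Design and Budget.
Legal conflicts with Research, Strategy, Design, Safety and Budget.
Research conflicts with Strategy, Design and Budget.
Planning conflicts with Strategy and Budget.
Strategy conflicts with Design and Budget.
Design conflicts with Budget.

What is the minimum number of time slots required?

6

IT, Legal, Research, Strategy, Design, Budget all conflict with each other, so at least 6 time slots are needed.
6 time slots suffice: time slot 1 → {Safety, Budget}; time slot 2 → {Strategy}; time slot 3 → {Legal, Planning}; time slot 4 → {Design}; time slot 5 → {Research}; time slot 6 → {IT}. Each listed conflict is separated.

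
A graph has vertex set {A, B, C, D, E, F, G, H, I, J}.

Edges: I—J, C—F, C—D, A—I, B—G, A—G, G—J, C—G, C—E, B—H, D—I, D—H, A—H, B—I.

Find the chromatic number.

The cycle I-D-C-G-J-I has odd length 5, so it cannot be 2-colored; at least 3 colors are needed.
3 colors suffice: A=3, B=3, C=1, D=2, E=2, F=2, G=2, H=1, I=1, J=3. Each edge has distinct colors on its endpoints.

3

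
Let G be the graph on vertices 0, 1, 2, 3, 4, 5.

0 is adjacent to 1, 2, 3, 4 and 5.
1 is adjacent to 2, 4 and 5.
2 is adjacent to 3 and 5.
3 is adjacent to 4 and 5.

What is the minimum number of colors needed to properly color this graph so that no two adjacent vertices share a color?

0, 2, 3, 5 are pairwise adjacent (a clique of size 4), so at least 4 colors are needed.
4 colors suffice: color red → {0}; color blue → {1, 3}; color green → {2, 4}; color yellow → {5}. No two adjacent vertices share a color.

4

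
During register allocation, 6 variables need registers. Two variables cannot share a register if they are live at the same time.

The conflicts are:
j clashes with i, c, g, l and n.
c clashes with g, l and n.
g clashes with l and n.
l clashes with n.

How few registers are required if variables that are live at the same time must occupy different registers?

j, c, g, l, n pairwise conflict, so at least 5 registers are needed.
5 registers suffice: register 1 → {j}; register 2 → {i, l}; register 3 → {g}; register 4 → {c}; register 5 → {n}. No two conflicting variables share a register.

5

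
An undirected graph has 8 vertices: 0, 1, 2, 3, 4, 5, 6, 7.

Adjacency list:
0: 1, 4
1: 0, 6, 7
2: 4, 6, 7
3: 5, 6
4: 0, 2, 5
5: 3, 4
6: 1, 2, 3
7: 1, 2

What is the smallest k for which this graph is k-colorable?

3

The cycle 2-4-5-3-6-2 has odd length 5, so it cannot be 2-colored; at least 3 colors are needed.
3 colors suffice: color red → {1, 3, 4}; color blue → {0, 5, 6, 7}; color green → {2}. No two adjacent vertices share a color.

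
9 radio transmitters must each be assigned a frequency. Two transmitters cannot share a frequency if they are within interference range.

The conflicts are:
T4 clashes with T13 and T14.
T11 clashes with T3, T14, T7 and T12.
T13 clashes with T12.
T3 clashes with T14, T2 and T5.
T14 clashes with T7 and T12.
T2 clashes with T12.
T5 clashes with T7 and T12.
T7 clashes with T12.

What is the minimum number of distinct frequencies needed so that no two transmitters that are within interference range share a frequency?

4

T11, T14, T7, T12 pairwise conflict, so at least 4 frequencies are needed.
Using 4 frequencies: T4=1, T11=4, T13=2, T3=1, T14=2, T2=2, T5=2, T7=3, T12=1. Each listed conflict is separated.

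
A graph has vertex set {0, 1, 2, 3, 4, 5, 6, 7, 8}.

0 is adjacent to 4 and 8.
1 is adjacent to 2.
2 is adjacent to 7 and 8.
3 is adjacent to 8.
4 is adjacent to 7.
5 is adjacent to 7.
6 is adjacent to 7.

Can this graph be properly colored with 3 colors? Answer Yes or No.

Yes

The chromatic number is 3. The cycle 0-4-7-2-8-0 has odd length 5, so it cannot be 2-colored; at least 3 colors are needed.
3 colors suffice: color a → {1, 7, 8}; color b → {2, 3, 4, 5, 6}; color c → {0}.
That is already a proper 3-coloring.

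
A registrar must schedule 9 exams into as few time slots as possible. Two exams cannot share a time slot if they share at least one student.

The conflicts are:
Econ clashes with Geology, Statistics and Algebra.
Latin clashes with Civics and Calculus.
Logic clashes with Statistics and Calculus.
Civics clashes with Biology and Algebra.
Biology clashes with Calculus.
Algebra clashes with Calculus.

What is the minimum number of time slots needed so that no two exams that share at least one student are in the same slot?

The cycle Statistics-Logic-Calculus-Algebra-Econ-Statistics has odd length 5, so it cannot be 2-colored; at least 3 time slots are needed.
3 time slots suffice: Econ=1, Latin=2, Logic=2, Civics=1, Biology=2, Geology=2, Statistics=3, Algebra=2, Calculus=1. Each listed conflict is separated.

3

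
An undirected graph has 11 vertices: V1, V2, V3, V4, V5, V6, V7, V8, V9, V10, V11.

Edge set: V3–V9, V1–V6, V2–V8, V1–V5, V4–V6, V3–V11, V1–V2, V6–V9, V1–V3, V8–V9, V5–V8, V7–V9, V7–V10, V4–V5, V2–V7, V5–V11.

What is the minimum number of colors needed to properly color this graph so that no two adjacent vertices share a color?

3

The cycle V8-V5-V11-V3-V9-V8 has odd length 5, so it cannot be 2-colored; at least 3 colors are needed.
3 colors suffice: color 1 → {V1, V4, V9, V10, V11}; color 2 → {V2, V3, V5, V6}; color 3 → {V7, V8}. Each edge has distinct colors on its endpoints.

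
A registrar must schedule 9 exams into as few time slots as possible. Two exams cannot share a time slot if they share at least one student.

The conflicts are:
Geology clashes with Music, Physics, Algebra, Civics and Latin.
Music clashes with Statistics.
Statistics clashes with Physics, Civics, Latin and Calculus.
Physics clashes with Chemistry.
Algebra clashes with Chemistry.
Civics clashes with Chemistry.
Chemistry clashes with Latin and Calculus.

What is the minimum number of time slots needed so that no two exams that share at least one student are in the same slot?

Geology and Algebra conflict, so at least 2 time slots are needed.
A valid assignment using 2 time slots: Geology=1, Music=2, Statistics=1, Physics=2, Algebra=2, Civics=2, Chemistry=1, Latin=2, Calculus=2. Each listed conflict is separated.

2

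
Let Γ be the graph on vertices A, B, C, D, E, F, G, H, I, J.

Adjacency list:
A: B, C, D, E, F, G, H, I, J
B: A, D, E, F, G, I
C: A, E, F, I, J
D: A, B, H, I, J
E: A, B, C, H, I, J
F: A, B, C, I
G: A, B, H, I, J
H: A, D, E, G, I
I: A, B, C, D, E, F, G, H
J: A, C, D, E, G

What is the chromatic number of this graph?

A, B, G, I are mutually adjacent (a clique of size 4), so at least 4 colors are needed.
4 colors suffice: color 1 → {A}; color 2 → {I, J}; color 3 → {B, C, H}; color 4 → {D, E, F, G}. No two adjacent vertices share a color.

4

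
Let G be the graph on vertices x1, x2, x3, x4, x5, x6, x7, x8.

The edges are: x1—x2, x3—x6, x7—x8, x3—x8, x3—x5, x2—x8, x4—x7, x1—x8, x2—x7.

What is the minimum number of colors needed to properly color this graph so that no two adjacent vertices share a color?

x1, x2, x8 form a triangle, so at least 3 colors are needed.
3 colors suffice: color 1 → {x4, x5, x6, x8}; color 2 → {x2, x3}; color 3 → {x1, x7}. No two adjacent vertices share a color.

3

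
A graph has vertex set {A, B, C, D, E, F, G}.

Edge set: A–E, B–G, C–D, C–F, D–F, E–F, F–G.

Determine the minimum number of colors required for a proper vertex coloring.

3

C, D, F are pairwise adjacent, so at least 3 colors are needed.
3 colors suffice: A=red, B=red, C=blue, D=green, E=blue, F=red, G=blue. No two adjacent vertices share a color.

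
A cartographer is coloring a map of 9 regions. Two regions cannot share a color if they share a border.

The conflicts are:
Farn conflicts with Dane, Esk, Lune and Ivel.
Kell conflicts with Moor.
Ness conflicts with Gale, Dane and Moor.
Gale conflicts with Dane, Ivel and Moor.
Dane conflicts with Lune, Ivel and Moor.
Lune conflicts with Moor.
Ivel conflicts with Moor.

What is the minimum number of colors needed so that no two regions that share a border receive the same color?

Ness, Gale, Dane, Moor are mutually in conflict, so at least 4 colors are needed.
4 colors suffice: color 1 → {Farn, Moor}; color 2 → {Kell, Dane, Esk}; color 3 → {Ness, Lune, Ivel}; color 4 → {Gale}. No two conflicting regions share a color.

4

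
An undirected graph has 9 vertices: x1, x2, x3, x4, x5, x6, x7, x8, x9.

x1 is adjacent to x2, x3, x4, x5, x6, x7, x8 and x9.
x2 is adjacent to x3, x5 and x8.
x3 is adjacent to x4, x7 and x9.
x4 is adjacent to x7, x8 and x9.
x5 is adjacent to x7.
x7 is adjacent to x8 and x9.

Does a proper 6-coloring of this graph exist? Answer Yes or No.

The chromatic number is 5. x1, x3, x4, x7, x9 are pairwise adjacent (a clique of size 5), so at least 5 colors are needed.
5 colors suffice: color 1 → {x1}; color 2 → {x2, x6, x7}; color 3 → {x3, x5, x8}; color 4 → {x4}; color 5 → {x9}.
Since 6 ≥ 5, a proper 6-coloring certainly exists.

Yes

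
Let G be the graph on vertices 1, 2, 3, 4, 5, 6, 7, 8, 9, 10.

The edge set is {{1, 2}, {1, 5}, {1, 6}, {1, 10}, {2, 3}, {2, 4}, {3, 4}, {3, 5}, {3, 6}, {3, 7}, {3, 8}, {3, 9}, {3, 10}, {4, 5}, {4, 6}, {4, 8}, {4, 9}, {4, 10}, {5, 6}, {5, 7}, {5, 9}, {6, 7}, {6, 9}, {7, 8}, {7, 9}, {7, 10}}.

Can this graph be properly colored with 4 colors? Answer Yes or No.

3, 4, 5, 6, 9 form a clique, so at least 5 colors are needed.
So 4 colors are not enough.

No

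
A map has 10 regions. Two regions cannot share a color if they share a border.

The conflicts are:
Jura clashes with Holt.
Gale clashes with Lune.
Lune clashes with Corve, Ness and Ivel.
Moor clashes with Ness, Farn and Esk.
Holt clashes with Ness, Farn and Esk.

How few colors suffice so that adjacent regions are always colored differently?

Gale and Lune conflict, so at least 2 colors are needed.
One proper 2-coloring: Jura=2, Gale=2, Lune=1, Moor=1, Holt=1, Corve=2, Ness=2, Farn=2, Esk=2, Ivel=2. Each listed conflict is separated.

2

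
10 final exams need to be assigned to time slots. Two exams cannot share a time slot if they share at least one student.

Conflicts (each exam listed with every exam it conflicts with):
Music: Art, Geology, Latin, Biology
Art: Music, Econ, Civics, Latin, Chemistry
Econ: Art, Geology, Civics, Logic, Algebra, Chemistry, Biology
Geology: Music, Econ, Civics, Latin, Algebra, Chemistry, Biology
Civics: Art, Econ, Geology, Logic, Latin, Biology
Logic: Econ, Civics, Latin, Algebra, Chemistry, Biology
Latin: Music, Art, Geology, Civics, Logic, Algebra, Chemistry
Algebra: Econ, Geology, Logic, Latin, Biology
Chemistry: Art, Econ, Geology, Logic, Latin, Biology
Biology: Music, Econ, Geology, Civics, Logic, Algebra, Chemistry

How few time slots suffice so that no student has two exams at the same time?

Econ, Geology, Civics, Biology all conflict with each other, so at least 4 time slots are needed.
A valid assignment using 4 time slots: Music=4, Art=2, Econ=1, Geology=2, Civics=4, Logic=2, Latin=1, Algebra=4, Chemistry=4, Biology=3. Each listed conflict is separated.

4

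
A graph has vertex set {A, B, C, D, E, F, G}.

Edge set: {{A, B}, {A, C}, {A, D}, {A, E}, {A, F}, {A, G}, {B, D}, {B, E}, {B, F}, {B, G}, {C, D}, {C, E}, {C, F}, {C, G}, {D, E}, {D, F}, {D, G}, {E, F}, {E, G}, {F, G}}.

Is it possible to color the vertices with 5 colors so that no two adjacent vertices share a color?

A, B, D, E, F, G are mutually adjacent (a clique of size 6), so at least 6 colors are needed.
So 5 colors are not enough.

No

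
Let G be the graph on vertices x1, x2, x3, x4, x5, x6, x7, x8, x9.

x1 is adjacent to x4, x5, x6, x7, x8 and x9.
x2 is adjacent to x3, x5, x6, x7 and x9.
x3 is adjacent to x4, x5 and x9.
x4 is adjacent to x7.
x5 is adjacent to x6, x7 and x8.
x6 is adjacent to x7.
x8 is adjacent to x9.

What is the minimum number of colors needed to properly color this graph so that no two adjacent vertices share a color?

x2, x5, x6, x7 are mutually adjacent (a clique of size 4), so at least 4 colors are needed.
One proper 4-coloring: x1=2, x2=2, x3=3, x4=1, x5=1, x6=4, x7=3, x8=3, x9=1. Each edge has distinct colors on its endpoints.

4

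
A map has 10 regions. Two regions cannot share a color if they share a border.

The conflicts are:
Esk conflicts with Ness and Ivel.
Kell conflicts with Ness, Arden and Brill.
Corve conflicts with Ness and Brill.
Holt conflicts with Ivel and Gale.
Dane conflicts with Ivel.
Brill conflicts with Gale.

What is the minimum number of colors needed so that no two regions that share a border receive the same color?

The cycle Esk-Ness-Corve-Brill-Gale-Holt-Ivel-Esk has odd length 7, so it cannot be 2-colored; at least 3 colors are needed.
One proper 3-coloring: Esk=2, Kell=2, Corve=2, Holt=3, Ness=1, Dane=2, Arden=1, Brill=1, Ivel=1, Gale=2. Every pair that conflicts lands in different colors.

3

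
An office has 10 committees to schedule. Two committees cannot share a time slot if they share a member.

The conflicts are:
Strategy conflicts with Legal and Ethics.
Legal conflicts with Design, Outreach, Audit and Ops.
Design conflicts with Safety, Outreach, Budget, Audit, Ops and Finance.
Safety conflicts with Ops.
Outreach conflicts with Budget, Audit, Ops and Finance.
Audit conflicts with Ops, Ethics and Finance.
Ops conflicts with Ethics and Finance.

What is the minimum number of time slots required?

5

Design, Outreach, Audit, Ops, Finance all conflict with each other, so at least 5 time slots are needed.
5 time slots suffice: time slot 1 → {Design, Ethics}; time slot 2 → {Strategy, Budget, Ops}; time slot 3 → {Safety, Audit}; time slot 4 → {Outreach}; time slot 5 → {Legal, Finance}. No two conflicting committees share a time slot.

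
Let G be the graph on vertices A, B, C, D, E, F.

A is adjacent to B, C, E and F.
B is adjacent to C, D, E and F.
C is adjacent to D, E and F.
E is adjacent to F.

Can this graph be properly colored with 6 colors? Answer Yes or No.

Yes

The chromatic number is 5. A, B, C, E, F form a clique, so at least 5 colors are needed.
5 colors suffice: A=4, B=1, C=2, D=3, E=3, F=5.
Since 6 ≥ 5, a proper 6-coloring certainly exists.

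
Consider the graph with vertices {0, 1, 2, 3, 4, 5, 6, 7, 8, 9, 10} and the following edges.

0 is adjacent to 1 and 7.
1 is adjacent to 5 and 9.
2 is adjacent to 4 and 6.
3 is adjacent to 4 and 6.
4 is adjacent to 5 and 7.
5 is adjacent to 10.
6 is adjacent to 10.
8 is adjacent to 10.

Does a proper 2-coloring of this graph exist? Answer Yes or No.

No

The cycle 2-6-10-5-4-2 has odd length 5, so it cannot be 2-colored; at least 3 colors are needed.
So 2 colors are not enough.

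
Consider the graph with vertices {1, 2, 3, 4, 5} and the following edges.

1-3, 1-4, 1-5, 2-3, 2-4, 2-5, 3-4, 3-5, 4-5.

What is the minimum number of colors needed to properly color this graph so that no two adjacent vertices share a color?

1, 3, 4, 5 are pairwise adjacent (a clique of size 4), so at least 4 colors are needed.
4 colors suffice: 1=d, 2=d, 3=b, 4=c, 5=a. Each edge has distinct colors on its endpoints.

4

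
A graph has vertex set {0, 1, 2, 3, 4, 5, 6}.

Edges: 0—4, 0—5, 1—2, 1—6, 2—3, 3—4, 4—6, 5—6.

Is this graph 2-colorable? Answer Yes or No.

The cycle 6-1-2-3-4-6 has odd length 5, so it cannot be 2-colored; at least 3 colors are needed.
So 2 colors are not enough.

No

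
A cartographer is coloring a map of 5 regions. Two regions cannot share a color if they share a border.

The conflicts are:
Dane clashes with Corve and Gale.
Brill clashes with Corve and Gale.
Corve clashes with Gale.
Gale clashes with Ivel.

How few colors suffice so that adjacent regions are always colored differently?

Dane, Corve, Gale pairwise conflict, so at least 3 colors are needed.
3 colors suffice: color 1 → {Gale}; color 2 → {Corve, Ivel}; color 3 → {Dane, Brill}. Each listed conflict is separated.

3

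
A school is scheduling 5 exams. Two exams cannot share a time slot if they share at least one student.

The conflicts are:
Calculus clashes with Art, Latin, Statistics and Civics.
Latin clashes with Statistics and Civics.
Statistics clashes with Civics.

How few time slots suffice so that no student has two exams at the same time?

4

Calculus, Latin, Statistics, Civics pairwise conflict, so at least 4 time slots are needed.
4 time slots suffice: time slot 1 → {Calculus}; time slot 2 → {Art, Civics}; time slot 3 → {Latin}; time slot 4 → {Statistics}. No two conflicting exams share a time slot.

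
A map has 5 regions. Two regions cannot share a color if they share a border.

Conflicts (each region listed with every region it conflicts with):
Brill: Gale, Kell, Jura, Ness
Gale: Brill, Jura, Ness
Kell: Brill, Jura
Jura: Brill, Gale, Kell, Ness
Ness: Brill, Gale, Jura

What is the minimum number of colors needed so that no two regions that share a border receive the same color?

4

Brill, Gale, Jura, Ness pairwise conflict, so at least 4 colors are needed.
4 colors suffice: color 1 → {Jura}; color 2 → {Brill}; color 3 → {Gale, Kell}; color 4 → {Ness}. Every pair that conflicts lands in different colors.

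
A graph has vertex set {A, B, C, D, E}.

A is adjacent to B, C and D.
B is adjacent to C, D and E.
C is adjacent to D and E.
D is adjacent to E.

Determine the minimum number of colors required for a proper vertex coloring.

B, C, D, E form a clique, so at least 4 colors are needed.
4 colors suffice: color red → {B}; color blue → {D}; color green → {C}; color yellow → {A, E}. Every edge joins two different colors.

4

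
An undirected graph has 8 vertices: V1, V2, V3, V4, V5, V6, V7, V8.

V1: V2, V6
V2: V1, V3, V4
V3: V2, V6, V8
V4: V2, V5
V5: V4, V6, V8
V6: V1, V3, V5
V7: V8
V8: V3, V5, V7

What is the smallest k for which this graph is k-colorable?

3

The cycle V4-V2-V1-V6-V5-V4 has odd length 5, so it cannot be 2-colored; at least 3 colors are needed.
3 colors suffice: color 1 → {V2, V5, V7}; color 2 → {V1, V3, V4}; color 3 → {V6, V8}. Each edge has distinct colors on its endpoints.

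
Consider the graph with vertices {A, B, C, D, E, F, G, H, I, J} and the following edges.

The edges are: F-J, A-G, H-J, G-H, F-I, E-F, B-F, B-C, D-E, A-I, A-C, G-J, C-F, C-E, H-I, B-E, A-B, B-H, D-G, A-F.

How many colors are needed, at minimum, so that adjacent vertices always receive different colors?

4

B, C, E, F form a clique, so at least 4 colors are needed.
4 colors suffice: A=3, B=2, C=4, D=2, E=3, F=1, G=1, H=3, I=2, J=2. Each edge has distinct colors on its endpoints.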